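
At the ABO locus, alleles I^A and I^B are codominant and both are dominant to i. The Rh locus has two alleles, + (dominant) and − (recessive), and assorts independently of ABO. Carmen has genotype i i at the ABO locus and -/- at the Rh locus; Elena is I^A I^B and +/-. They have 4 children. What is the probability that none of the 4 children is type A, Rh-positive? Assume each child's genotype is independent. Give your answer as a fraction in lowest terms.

81/256

ABO cross i i × I^A I^B → 1/2 A, 1/2 B.
Rh cross -/- × +/- → 1/2 Rh+, 1/2 Rh-; so P(type A, Rh-positive) = 1/2 × 1/2 = 1/4 per child.
P(not type A, Rh-positive) = 3/4 for one child; (3/4)^4 = 81/256.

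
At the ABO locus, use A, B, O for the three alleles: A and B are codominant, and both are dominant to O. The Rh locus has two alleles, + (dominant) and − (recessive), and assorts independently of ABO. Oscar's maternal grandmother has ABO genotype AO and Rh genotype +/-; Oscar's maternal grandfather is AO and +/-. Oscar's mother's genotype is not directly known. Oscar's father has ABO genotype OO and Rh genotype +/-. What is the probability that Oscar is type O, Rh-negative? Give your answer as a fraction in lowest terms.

1/8

Oscar's mother's ABO genotype from AO × AO: 1/4 AA, 1/2 AO, 1/4 OO.
Crossing each possibility with the father OO and summing P(type O): 1/4·0 + 1/2·1/2 + 1/4·1 = 1/2.
Similarly for Rh via the mother's Rh distribution: P(Rh-) = 1/4.
Independent loci: 1/2 × 1/4 = 1/8.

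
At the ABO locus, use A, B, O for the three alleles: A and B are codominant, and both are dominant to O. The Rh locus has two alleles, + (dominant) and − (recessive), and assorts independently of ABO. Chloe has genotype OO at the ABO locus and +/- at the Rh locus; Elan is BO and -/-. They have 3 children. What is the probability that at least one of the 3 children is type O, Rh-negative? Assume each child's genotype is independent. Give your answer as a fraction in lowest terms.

ABO cross OO × BO → 1/2 O, 1/2 B.
Rh cross +/- × -/- → 1/2 Rh+, 1/2 Rh-; so P(type O, Rh-negative) = 1/2 × 1/2 = 1/4 per child.
P(none) = (3/4)^3 = 27/64; P(at least one) = 1 − 27/64 = 37/64.

37/64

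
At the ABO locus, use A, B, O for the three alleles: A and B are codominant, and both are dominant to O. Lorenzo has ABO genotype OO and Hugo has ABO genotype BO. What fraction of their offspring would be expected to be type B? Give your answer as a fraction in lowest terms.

ABO cross OO × BO → offspring phenotypes: 1/2 O, 1/2 B.
So P(type B) = 1/2.

1/2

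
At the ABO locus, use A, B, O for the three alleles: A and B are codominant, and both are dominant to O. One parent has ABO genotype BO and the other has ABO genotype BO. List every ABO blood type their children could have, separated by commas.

Gametes from BO × BO give offspring ABO genotypes BB, BO, OO, i.e. phenotypes O, B.

O, B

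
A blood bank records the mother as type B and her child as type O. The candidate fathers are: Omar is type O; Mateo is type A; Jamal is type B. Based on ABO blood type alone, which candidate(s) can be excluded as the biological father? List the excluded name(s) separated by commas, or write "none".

none

A candidate is excluded only if no genotype consistent with his phenotype could produce a type O child with a type B mother.
Every candidate has at least one consistent genotype combination, so none can be excluded.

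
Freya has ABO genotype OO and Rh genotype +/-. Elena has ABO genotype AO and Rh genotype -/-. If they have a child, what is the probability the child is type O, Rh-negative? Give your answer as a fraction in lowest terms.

1/4

ABO cross OO × AO → offspring phenotypes: 1/2 O, 1/2 A.
Rh cross +/- × -/- → 1/2 Rh+, 1/2 Rh-.
Independent loci: P(type O, Rh-negative) = 1/2 × 1/2 = 1/4.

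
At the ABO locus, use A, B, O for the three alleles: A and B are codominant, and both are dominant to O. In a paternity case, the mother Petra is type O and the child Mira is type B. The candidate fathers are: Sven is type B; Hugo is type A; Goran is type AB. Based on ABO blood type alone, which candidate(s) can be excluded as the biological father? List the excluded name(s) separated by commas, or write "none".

Hugo

A candidate is excluded only if no genotype consistent with his phenotype could produce a type B child with a type O mother.
Hugo (type A): no genotype consistent with that phenotype can produce a type-B child with a type-O mother.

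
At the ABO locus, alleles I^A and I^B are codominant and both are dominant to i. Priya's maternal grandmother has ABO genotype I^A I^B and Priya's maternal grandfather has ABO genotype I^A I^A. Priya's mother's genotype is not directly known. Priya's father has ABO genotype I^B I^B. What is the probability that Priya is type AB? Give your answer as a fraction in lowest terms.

Priya's mother's ABO genotype from I^A I^B × I^A I^A: 1/2 I^A I^A, 1/2 I^A I^B.
Crossing each possibility with the father I^B I^B and summing P(type AB): 1/2·1 + 1/2·1/2 = 3/4.

3/4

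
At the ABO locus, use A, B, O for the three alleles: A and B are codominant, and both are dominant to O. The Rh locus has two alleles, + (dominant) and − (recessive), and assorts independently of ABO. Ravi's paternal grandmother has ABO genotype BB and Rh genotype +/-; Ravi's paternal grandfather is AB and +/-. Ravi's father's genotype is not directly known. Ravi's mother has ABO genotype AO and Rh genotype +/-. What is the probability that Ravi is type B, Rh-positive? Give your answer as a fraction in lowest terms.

9/32

Ravi's father's ABO genotype from BB × AB: 1/2 AB, 1/2 BB.
Crossing each possibility with the mother AO and summing P(type B): 1/2·1/4 + 1/2·1/2 = 3/8.
Similarly for Rh via the father's Rh distribution: P(Rh+) = 3/4.
Independent loci: 3/8 × 3/4 = 9/32.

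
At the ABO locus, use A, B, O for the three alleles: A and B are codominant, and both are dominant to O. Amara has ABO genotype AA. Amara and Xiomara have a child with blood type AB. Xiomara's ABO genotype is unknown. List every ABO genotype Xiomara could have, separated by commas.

AB, BB, BO

For each candidate genotype of Xiomara, check whether crossing it with AA can produce every observed child phenotype.
  AA → possible child types {A} ✗
  AB → possible child types {A, AB} ✓
  AO → possible child types {A} ✗
  BB → possible child types {AB} ✓
  BO → possible child types {A, AB} ✓
  OO → possible child types {A} ✗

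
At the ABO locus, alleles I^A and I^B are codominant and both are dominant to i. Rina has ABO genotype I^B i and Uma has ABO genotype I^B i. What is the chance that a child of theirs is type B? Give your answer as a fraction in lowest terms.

3/4

ABO cross I^B i × I^B i → offspring phenotypes: 1/4 O, 3/4 B.
So P(type B) = 3/4.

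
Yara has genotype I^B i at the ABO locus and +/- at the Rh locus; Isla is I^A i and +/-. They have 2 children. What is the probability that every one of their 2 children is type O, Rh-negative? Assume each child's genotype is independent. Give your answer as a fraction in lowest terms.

ABO cross I^B i × I^A i → 1/4 O, 1/4 A, 1/4 B, 1/4 AB.
Rh cross +/- × +/- → 3/4 Rh+, 1/4 Rh-; so P(type O, Rh-negative) = 1/4 × 1/4 = 1/16 per child.
All 2 independent: (1/16)^2 = 1/256.

1/256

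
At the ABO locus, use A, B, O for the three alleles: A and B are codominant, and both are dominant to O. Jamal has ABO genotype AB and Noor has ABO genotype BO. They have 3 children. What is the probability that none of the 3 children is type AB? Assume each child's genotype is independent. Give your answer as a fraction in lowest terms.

27/64

ABO cross AB × BO → 1/4 A, 1/2 B, 1/4 AB.
So P(type AB) = 1/4 per child.
P(not type AB) = 3/4 for one child; (3/4)^3 = 27/64.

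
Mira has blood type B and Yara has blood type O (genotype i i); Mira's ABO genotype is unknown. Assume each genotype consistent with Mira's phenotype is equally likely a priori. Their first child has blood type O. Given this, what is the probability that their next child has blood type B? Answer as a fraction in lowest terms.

1/2

Possible genotypes: Mira ∈ {I^B I^B, I^B i}; Yara ∈ {i i}.
Weight each parental genotype pair by prior × P(type-O child):
  I^B i × i i: posterior weight 1; P(next child type B) = 1/2.
Weighted sum = 1/2.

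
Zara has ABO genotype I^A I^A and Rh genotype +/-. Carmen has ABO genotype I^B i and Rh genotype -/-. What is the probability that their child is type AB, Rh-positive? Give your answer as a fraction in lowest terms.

1/4

ABO cross I^A I^A × I^B i → offspring phenotypes: 1/2 A, 1/2 AB.
Rh cross +/- × -/- → 1/2 Rh+, 1/2 Rh-.
Independent loci: P(type AB, Rh-positive) = 1/2 × 1/2 = 1/4.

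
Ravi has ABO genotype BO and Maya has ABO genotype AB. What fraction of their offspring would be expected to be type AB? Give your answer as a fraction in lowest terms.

1/4

ABO cross BO × AB → offspring phenotypes: 1/4 A, 1/2 B, 1/4 AB.
So P(type AB) = 1/4.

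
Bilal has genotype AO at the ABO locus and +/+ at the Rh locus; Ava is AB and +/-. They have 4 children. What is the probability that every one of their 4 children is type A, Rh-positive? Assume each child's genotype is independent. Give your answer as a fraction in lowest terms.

ABO cross AO × AB → 1/2 A, 1/4 B, 1/4 AB.
Rh cross +/+ × +/- → 1 Rh+; so P(type A, Rh-positive) = 1/2 × 1 = 1/2 per child.
All 4 independent: (1/2)^4 = 1/16.

1/16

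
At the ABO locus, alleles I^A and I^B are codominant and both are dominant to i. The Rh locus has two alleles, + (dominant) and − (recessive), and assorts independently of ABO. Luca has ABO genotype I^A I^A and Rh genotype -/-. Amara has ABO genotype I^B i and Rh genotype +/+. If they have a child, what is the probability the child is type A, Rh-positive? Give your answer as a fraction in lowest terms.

1/2

ABO cross I^A I^A × I^B i → offspring phenotypes: 1/2 A, 1/2 AB.
Rh cross -/- × +/+ → 1 Rh+.
Independent loci: P(type A, Rh-positive) = 1/2 × 1 = 1/2.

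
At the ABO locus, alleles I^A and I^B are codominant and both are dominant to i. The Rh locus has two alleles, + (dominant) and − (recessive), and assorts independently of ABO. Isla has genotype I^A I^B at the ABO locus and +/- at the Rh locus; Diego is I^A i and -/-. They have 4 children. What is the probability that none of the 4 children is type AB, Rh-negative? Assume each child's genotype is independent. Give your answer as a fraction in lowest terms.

2401/4096

ABO cross I^A I^B × I^A i → 1/2 A, 1/4 B, 1/4 AB.
Rh cross +/- × -/- → 1/2 Rh+, 1/2 Rh-; so P(type AB, Rh-negative) = 1/4 × 1/2 = 1/8 per child.
P(not type AB, Rh-negative) = 7/8 for one child; (7/8)^4 = 2401/4096.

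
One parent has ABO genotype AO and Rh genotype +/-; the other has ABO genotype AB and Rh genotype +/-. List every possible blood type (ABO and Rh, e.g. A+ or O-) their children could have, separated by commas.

Gametes from AO × AB give offspring ABO genotypes AA, AB, AO, BO, i.e. phenotypes A, B, AB.
Rh cross +/- × +/- → phenotypes Rh+, Rh-.
Combining independently: A+, A-, B+, B-, AB+, AB-.

A+, A-, B+, B-, AB+, AB-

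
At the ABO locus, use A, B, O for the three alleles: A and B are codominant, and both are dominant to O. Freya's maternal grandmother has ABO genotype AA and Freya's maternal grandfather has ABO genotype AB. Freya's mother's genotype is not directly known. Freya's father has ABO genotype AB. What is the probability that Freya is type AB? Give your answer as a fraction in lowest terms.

Freya's mother's ABO genotype from AA × AB: 1/2 AA, 1/2 AB.
Crossing each possibility with the father AB and summing P(type AB): 1/2·1/2 + 1/2·1/2 = 1/2.

1/2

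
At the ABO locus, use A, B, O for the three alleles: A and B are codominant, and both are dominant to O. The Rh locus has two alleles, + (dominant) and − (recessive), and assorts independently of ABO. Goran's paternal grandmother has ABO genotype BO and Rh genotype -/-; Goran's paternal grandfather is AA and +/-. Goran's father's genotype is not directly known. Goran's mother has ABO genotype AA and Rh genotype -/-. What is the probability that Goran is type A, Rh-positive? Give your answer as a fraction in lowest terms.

Goran's father's ABO genotype from BO × AA: 1/2 AB, 1/2 AO.
Crossing each possibility with the mother AA and summing P(type A): 1/2·1/2 + 1/2·1 = 3/4.
Similarly for Rh via the father's Rh distribution: P(Rh+) = 1/4.
Independent loci: 3/4 × 1/4 = 3/16.

3/16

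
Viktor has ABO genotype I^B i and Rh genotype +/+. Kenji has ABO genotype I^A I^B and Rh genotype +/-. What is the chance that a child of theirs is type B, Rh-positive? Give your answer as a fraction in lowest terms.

ABO cross I^B i × I^A I^B → offspring phenotypes: 1/4 A, 1/2 B, 1/4 AB.
Rh cross +/+ × +/- → 1 Rh+.
Independent loci: P(type B, Rh-positive) = 1/2 × 1 = 1/2.

1/2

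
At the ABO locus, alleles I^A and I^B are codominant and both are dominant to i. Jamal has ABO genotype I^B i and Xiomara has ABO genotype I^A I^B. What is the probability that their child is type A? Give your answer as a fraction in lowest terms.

1/4

ABO cross I^B i × I^A I^B → offspring phenotypes: 1/4 A, 1/2 B, 1/4 AB.
So P(type A) = 1/4.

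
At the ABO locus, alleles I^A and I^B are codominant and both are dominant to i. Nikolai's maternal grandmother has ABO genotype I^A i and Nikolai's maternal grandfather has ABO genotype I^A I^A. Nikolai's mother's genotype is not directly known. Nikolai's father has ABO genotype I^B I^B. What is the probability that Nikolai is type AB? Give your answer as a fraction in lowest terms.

Nikolai's mother's ABO genotype from I^A i × I^A I^A: 1/2 I^A I^A, 1/2 I^A i.
Crossing each possibility with the father I^B I^B and summing P(type AB): 1/2·1 + 1/2·1/2 = 3/4.

3/4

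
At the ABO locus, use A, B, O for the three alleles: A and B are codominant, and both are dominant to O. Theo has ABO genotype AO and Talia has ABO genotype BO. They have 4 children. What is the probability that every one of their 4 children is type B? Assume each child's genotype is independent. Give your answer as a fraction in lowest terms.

1/256

ABO cross AO × BO → 1/4 O, 1/4 A, 1/4 B, 1/4 AB.
So P(type B) = 1/4 per child.
All 4 independent: (1/4)^4 = 1/256.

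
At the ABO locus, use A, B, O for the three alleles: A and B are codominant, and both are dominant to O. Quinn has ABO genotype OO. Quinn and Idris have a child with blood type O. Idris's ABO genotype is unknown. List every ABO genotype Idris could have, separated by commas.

For each candidate genotype of Idris, check whether crossing it with OO can produce every observed child phenotype.
  AA → possible child types {A} ✗
  AB → possible child types {A, B} ✗
  AO → possible child types {O, A} ✓
  BB → possible child types {B} ✗
  BO → possible child types {O, B} ✓
  OO → possible child types {O} ✓

AO, BO, OO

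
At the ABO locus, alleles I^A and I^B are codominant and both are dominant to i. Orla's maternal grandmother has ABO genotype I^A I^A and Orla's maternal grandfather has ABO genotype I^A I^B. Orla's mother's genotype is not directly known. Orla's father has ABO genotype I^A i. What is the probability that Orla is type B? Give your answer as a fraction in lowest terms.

Orla's mother's ABO genotype from I^A I^A × I^A I^B: 1/2 I^A I^A, 1/2 I^A I^B.
Crossing each possibility with the father I^A i and summing P(type B): 1/2·0 + 1/2·1/4 = 1/8.

1/8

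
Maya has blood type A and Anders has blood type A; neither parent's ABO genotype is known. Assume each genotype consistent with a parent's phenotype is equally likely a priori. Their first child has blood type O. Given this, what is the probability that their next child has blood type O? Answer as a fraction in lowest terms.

Possible genotypes: Maya ∈ {I^A I^A, I^A i}; Anders ∈ {I^A I^A, I^A i}.
Weight each parental genotype pair by prior × P(type-O child):
  I^A i × I^A i: posterior weight 1; P(next child type O) = 1/4.
Weighted sum = 1/4.

1/4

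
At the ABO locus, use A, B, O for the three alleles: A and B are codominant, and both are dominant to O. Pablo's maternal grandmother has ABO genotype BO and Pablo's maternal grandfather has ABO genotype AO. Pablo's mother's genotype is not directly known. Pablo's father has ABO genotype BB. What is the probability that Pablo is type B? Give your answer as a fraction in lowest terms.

3/4

Pablo's mother's ABO genotype from BO × AO: 1/4 AB, 1/4 AO, 1/4 BO, 1/4 OO.
Crossing each possibility with the father BB and summing P(type B): 1/4·1/2 + 1/4·1/2 + 1/4·1 + 1/4·1 = 3/4.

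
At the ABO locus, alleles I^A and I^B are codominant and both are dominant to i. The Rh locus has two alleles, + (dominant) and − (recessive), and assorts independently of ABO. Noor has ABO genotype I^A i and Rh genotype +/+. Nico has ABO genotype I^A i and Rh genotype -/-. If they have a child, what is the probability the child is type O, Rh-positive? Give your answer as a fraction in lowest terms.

1/4

ABO cross I^A i × I^A i → offspring phenotypes: 1/4 O, 3/4 A.
Rh cross +/+ × -/- → 1 Rh+.
Independent loci: P(type O, Rh-positive) = 1/4 × 1 = 1/4.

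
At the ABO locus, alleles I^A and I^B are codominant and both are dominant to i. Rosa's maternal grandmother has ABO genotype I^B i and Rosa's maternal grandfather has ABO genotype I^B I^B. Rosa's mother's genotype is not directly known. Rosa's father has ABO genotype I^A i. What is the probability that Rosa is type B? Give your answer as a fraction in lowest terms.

3/8

Rosa's mother's ABO genotype from I^B i × I^B I^B: 1/2 I^B I^B, 1/2 I^B i.
Crossing each possibility with the father I^A i and summing P(type B): 1/2·1/2 + 1/2·1/4 = 3/8.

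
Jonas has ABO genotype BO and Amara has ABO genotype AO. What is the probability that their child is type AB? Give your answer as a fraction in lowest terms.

ABO cross BO × AO → offspring phenotypes: 1/4 O, 1/4 A, 1/4 B, 1/4 AB.
So P(type AB) = 1/4.

1/4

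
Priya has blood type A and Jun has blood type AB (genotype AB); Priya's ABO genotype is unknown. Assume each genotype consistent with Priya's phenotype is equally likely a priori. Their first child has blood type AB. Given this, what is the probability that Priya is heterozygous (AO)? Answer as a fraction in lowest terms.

Possible genotypes: Priya ∈ {AA, AO}; Jun ∈ {AB}.
Weight each parental genotype pair by prior × P(type-AB child):
  AA × AB: posterior weight 2/3.
  AO × AB: posterior weight 1/3.
Sum the posterior weight over pairs where Priya is AO: 1/3.

1/3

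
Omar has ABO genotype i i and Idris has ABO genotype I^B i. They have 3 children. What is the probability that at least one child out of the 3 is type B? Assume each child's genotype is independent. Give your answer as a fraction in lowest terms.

7/8

ABO cross i i × I^B i → 1/2 O, 1/2 B.
So P(type B) = 1/2 per child.
P(none) = (1/2)^3 = 1/8; P(at least one) = 1 − 1/8 = 7/8.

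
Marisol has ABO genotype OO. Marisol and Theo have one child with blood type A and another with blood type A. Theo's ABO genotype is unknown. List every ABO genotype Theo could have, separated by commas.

For each candidate genotype of Theo, check whether crossing it with OO can produce every observed child phenotype.
  AA → possible child types {A} ✓
  AB → possible child types {A, B} ✓
  AO → possible child types {O, A} ✓
  BB → possible child types {B} ✗
  BO → possible child types {O, B} ✗
  OO → possible child types {O} ✗

AA, AB, AO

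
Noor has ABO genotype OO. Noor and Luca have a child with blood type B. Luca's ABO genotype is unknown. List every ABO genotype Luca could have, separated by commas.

AB, BB, BO

For each candidate genotype of Luca, check whether crossing it with OO can produce every observed child phenotype.
  AA → possible child types {A} ✗
  AB → possible child types {A, B} ✓
  AO → possible child types {O, A} ✗
  BB → possible child types {B} ✓
  BO → possible child types {O, B} ✓
  OO → possible child types {O} ✗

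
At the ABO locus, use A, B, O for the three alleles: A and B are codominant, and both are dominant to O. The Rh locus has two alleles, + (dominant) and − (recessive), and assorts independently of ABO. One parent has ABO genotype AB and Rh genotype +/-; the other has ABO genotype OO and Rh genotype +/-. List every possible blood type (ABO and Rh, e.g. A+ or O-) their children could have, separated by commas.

Gametes from AB × OO give offspring ABO genotypes AO, BO, i.e. phenotypes A, B.
Rh cross +/- × +/- → phenotypes Rh+, Rh-.
Combining independently: A+, A-, B+, B-.

A+, A-, B+, B-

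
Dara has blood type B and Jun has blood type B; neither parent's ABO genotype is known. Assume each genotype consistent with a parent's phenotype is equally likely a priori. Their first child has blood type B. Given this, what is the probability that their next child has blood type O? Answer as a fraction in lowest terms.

1/20

Possible genotypes: Dara ∈ {I^B I^B, I^B i}; Jun ∈ {I^B I^B, I^B i}.
Weight each parental genotype pair by prior × P(type-B child):
  I^B I^B × I^B I^B: posterior weight 4/15; P(next child type O) = 0.
  I^B I^B × I^B i: posterior weight 4/15; P(next child type O) = 0.
  I^B i × I^B I^B: posterior weight 4/15; P(next child type O) = 0.
  I^B i × I^B i: posterior weight 1/5; P(next child type O) = 1/4.
Weighted sum = 1/20.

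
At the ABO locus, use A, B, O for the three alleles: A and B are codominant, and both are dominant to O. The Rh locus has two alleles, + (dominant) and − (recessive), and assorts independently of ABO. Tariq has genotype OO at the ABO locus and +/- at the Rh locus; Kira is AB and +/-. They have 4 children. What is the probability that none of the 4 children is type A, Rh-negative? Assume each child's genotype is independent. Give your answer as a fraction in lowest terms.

ABO cross OO × AB → 1/2 A, 1/2 B.
Rh cross +/- × +/- → 3/4 Rh+, 1/4 Rh-; so P(type A, Rh-negative) = 1/2 × 1/4 = 1/8 per child.
P(not type A, Rh-negative) = 7/8 for one child; (7/8)^4 = 2401/4096.

2401/4096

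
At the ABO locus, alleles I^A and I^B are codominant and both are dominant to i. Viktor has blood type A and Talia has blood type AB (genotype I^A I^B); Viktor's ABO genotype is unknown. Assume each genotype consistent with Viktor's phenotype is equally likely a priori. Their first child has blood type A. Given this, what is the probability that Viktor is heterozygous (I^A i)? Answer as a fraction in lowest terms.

Possible genotypes: Viktor ∈ {I^A I^A, I^A i}; Talia ∈ {I^A I^B}.
Weight each parental genotype pair by prior × P(type-A child):
  I^A I^A × I^A I^B: posterior weight 1/2.
  I^A i × I^A I^B: posterior weight 1/2.
Sum the posterior weight over pairs where Viktor is I^A i: 1/2.

1/2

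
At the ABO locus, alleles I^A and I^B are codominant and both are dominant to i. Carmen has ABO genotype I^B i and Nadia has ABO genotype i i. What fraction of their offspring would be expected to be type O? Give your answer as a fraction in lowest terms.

1/2

ABO cross I^B i × i i → offspring phenotypes: 1/2 O, 1/2 B.
So P(type O) = 1/2.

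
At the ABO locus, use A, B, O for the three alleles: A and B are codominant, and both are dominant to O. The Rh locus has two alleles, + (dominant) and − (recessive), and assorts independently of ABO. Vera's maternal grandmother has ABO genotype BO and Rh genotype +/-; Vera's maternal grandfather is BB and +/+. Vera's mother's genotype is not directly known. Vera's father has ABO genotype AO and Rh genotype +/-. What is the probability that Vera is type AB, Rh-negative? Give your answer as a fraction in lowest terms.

Vera's mother's ABO genotype from BO × BB: 1/2 BB, 1/2 BO.
Crossing each possibility with the father AO and summing P(type AB): 1/2·1/2 + 1/2·1/4 = 3/8.
Similarly for Rh via the mother's Rh distribution: P(Rh-) = 1/8.
Independent loci: 3/8 × 1/8 = 3/64.

3/64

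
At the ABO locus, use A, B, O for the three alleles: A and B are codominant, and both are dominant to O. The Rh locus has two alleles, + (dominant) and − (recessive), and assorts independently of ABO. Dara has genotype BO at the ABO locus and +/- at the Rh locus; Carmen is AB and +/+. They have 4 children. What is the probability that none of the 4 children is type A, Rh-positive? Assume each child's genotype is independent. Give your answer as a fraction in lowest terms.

81/256

ABO cross BO × AB → 1/4 A, 1/2 B, 1/4 AB.
Rh cross +/- × +/+ → 1 Rh+; so P(type A, Rh-positive) = 1/4 × 1 = 1/4 per child.
P(not type A, Rh-positive) = 3/4 for one child; (3/4)^4 = 81/256.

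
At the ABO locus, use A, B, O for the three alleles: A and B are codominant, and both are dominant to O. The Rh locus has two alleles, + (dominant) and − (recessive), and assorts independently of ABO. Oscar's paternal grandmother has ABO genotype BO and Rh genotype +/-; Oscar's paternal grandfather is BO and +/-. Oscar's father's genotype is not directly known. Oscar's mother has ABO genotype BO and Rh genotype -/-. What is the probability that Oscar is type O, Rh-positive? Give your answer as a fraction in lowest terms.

Oscar's father's ABO genotype from BO × BO: 1/4 BB, 1/2 BO, 1/4 OO.
Crossing each possibility with the mother BO and summing P(type O): 1/4·0 + 1/2·1/4 + 1/4·1/2 = 1/4.
Similarly for Rh via the father's Rh distribution: P(Rh+) = 1/2.
Independent loci: 1/4 × 1/2 = 1/8.

1/8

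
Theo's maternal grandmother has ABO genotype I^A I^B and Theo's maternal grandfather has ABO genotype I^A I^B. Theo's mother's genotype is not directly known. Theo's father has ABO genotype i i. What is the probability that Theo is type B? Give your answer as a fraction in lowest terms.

1/2

Theo's mother's ABO genotype from I^A I^B × I^A I^B: 1/4 I^A I^A, 1/2 I^A I^B, 1/4 I^B I^B.
Crossing each possibility with the father i i and summing P(type B): 1/4·0 + 1/2·1/2 + 1/4·1 = 1/2.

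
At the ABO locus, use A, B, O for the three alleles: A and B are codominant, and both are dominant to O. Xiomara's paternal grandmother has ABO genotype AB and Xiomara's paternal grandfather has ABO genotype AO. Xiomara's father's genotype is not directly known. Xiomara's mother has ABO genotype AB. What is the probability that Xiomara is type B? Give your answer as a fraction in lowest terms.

Xiomara's father's ABO genotype from AB × AO: 1/4 AA, 1/4 AB, 1/4 AO, 1/4 BO.
Crossing each possibility with the mother AB and summing P(type B): 1/4·0 + 1/4·1/4 + 1/4·1/4 + 1/4·1/2 = 1/4.

1/4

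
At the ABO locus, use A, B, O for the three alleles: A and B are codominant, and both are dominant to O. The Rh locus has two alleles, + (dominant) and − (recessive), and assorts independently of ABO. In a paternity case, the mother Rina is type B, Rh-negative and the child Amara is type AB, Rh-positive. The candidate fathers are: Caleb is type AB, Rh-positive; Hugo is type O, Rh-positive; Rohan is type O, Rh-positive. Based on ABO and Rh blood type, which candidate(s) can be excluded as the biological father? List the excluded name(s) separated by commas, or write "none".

A candidate is excluded only if no genotype consistent with his phenotype could produce a type AB, Rh-positive child with a type B, Rh-negative mother.
Hugo (type O, Rh+): no genotype consistent with that phenotype can produce a type-AB Rh+ child with a type-B mother.
Rohan (type O, Rh+): no genotype consistent with that phenotype can produce a type-AB Rh+ child with a type-B mother.

Hugo, Rohan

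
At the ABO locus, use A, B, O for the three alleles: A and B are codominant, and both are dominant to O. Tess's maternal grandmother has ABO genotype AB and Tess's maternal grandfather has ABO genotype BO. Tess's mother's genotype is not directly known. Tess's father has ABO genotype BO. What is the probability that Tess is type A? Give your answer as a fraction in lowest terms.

1/8

Tess's mother's ABO genotype from AB × BO: 1/4 AB, 1/4 AO, 1/4 BB, 1/4 BO.
Crossing each possibility with the father BO and summing P(type A): 1/4·1/4 + 1/4·1/4 + 1/4·0 + 1/4·0 = 1/8.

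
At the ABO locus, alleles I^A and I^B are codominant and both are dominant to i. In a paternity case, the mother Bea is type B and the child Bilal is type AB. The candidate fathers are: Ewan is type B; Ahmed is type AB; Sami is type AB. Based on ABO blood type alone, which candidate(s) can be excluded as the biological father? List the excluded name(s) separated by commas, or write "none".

A candidate is excluded only if no genotype consistent with his phenotype could produce a type AB child with a type B mother.
Ewan (type B): no genotype consistent with that phenotype can produce a type-AB child with a type-B mother.

Ewan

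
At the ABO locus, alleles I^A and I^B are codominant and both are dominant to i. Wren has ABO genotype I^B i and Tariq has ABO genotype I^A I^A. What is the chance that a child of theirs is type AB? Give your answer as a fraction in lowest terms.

ABO cross I^B i × I^A I^A → offspring phenotypes: 1/2 A, 1/2 AB.
So P(type AB) = 1/2.

1/2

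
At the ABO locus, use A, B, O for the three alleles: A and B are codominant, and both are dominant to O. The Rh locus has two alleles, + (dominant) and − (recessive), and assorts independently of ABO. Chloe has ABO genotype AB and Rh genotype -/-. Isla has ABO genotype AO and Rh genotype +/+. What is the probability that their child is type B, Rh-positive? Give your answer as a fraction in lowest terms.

ABO cross AB × AO → offspring phenotypes: 1/2 A, 1/4 B, 1/4 AB.
Rh cross -/- × +/+ → 1 Rh+.
Independent loci: P(type B, Rh-positive) = 1/4 × 1 = 1/4.

1/4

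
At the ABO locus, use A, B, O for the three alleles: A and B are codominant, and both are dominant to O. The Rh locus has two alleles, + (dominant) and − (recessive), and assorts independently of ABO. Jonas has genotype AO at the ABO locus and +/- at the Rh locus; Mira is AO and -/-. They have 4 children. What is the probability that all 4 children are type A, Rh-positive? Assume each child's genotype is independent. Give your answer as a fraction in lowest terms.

ABO cross AO × AO → 1/4 O, 3/4 A.
Rh cross +/- × -/- → 1/2 Rh+, 1/2 Rh-; so P(type A, Rh-positive) = 3/4 × 1/2 = 3/8 per child.
All 4 independent: (3/8)^4 = 81/4096.

81/4096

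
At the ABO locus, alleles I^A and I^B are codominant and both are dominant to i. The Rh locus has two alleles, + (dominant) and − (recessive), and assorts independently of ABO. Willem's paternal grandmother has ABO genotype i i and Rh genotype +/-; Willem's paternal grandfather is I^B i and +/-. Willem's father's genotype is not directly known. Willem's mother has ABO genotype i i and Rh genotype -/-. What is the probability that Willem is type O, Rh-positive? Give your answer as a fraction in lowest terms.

Willem's father's ABO genotype from i i × I^B i: 1/2 I^B i, 1/2 i i.
Crossing each possibility with the mother i i and summing P(type O): 1/2·1/2 + 1/2·1 = 3/4.
Similarly for Rh via the father's Rh distribution: P(Rh+) = 1/2.
Independent loci: 3/4 × 1/2 = 3/8.

3/8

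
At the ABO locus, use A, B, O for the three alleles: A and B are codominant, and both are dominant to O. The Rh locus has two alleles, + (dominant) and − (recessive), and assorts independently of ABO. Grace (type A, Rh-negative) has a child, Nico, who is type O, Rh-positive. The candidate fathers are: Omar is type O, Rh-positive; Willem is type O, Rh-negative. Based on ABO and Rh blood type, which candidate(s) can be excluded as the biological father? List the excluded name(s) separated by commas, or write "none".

A candidate is excluded only if no genotype consistent with his phenotype could produce a type O, Rh-positive child with a type A, Rh-negative mother.
Willem (type O, Rh-): no genotype consistent with that phenotype can produce a type-O Rh+ child with a type-A mother.

Willem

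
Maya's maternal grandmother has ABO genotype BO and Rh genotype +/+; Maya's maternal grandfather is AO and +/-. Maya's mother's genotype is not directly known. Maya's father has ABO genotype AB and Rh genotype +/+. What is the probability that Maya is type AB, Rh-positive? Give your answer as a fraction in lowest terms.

Maya's mother's ABO genotype from BO × AO: 1/4 AB, 1/4 AO, 1/4 BO, 1/4 OO.
Crossing each possibility with the father AB and summing P(type AB): 1/4·1/2 + 1/4·1/4 + 1/4·1/4 + 1/4·0 = 1/4.
Similarly for Rh via the mother's Rh distribution: P(Rh+) = 1.
Independent loci: 1/4 × 1 = 1/4.

1/4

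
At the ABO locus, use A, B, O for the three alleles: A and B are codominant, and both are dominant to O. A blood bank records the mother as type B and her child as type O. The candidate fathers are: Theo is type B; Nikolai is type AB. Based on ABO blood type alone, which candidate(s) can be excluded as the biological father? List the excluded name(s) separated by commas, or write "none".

Nikolai

A candidate is excluded only if no genotype consistent with his phenotype could produce a type O child with a type B mother.
Nikolai (type AB): no genotype consistent with that phenotype can produce a type-O child with a type-B mother.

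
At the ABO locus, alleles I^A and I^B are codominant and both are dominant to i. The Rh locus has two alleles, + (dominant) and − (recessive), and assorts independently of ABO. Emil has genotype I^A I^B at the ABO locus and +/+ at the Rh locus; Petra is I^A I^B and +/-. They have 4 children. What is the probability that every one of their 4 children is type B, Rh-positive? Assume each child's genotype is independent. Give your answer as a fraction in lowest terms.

ABO cross I^A I^B × I^A I^B → 1/4 A, 1/4 B, 1/2 AB.
Rh cross +/+ × +/- → 1 Rh+; so P(type B, Rh-positive) = 1/4 × 1 = 1/4 per child.
All 4 independent: (1/4)^4 = 1/256.

1/256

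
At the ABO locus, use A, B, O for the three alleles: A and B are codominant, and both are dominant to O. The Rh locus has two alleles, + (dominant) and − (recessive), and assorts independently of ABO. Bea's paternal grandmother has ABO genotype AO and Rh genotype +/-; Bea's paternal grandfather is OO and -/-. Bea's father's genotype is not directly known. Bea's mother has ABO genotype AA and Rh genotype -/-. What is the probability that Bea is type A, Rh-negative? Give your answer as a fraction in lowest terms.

Bea's father's ABO genotype from AO × OO: 1/2 AO, 1/2 OO.
Crossing each possibility with the mother AA and summing P(type A): 1/2·1 + 1/2·1 = 1.
Similarly for Rh via the father's Rh distribution: P(Rh-) = 3/4.
Independent loci: 1 × 3/4 = 3/4.

3/4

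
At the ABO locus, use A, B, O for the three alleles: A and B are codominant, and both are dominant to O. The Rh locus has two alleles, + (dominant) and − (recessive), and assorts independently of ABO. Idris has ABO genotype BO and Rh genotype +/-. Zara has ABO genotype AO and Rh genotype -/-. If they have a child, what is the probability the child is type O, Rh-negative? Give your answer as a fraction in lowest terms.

1/8

ABO cross BO × AO → offspring phenotypes: 1/4 O, 1/4 A, 1/4 B, 1/4 AB.
Rh cross +/- × -/- → 1/2 Rh+, 1/2 Rh-.
Independent loci: P(type O, Rh-negative) = 1/4 × 1/2 = 1/8.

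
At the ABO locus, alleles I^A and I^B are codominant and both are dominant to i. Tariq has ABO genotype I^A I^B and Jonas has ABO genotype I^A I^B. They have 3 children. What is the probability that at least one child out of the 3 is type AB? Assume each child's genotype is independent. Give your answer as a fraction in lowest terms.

ABO cross I^A I^B × I^A I^B → 1/4 A, 1/4 B, 1/2 AB.
So P(type AB) = 1/2 per child.
P(none) = (1/2)^3 = 1/8; P(at least one) = 1 − 1/8 = 7/8.

7/8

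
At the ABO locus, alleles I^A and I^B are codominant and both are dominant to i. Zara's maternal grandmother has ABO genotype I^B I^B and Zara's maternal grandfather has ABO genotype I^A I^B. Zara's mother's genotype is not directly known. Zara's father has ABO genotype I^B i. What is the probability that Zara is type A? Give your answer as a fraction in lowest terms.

Zara's mother's ABO genotype from I^B I^B × I^A I^B: 1/2 I^A I^B, 1/2 I^B I^B.
Crossing each possibility with the father I^B i and summing P(type A): 1/2·1/4 + 1/2·0 = 1/8.

1/8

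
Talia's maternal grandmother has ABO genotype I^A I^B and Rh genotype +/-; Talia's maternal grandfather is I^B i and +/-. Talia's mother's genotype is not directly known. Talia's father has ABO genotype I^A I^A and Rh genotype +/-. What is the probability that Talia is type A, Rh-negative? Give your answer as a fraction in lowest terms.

1/8

Talia's mother's ABO genotype from I^A I^B × I^B i: 1/4 I^A I^B, 1/4 I^A i, 1/4 I^B I^B, 1/4 I^B i.
Crossing each possibility with the father I^A I^A and summing P(type A): 1/4·1/2 + 1/4·1 + 1/4·0 + 1/4·1/2 = 1/2.
Similarly for Rh via the mother's Rh distribution: P(Rh-) = 1/4.
Independent loci: 1/2 × 1/4 = 1/8.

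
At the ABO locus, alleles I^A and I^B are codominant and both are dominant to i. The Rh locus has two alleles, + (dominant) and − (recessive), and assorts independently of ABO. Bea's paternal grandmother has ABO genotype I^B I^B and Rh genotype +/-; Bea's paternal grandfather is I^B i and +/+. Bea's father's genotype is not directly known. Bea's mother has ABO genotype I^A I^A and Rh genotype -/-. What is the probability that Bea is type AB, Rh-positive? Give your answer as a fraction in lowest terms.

9/16

Bea's father's ABO genotype from I^B I^B × I^B i: 1/2 I^B I^B, 1/2 I^B i.
Crossing each possibility with the mother I^A I^A and summing P(type AB): 1/2·1 + 1/2·1/2 = 3/4.
Similarly for Rh via the father's Rh distribution: P(Rh+) = 3/4.
Independent loci: 3/4 × 3/4 = 9/16.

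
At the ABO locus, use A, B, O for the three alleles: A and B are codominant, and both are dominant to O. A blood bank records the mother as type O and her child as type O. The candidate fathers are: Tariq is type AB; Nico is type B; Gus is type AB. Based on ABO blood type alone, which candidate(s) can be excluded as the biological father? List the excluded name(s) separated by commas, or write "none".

A candidate is excluded only if no genotype consistent with his phenotype could produce a type O child with a type O mother.
Tariq (type AB): no genotype consistent with that phenotype can produce a type-O child with a type-O mother.
Gus (type AB): no genotype consistent with that phenotype can produce a type-O child with a type-O mother.

Tariq, Gus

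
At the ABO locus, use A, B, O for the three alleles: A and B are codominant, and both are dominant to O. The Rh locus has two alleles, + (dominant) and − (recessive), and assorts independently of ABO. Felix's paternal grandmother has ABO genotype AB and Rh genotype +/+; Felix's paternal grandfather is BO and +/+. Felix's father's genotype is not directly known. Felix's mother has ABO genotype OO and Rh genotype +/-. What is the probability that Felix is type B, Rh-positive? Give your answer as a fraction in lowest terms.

Felix's father's ABO genotype from AB × BO: 1/4 AB, 1/4 AO, 1/4 BB, 1/4 BO.
Crossing each possibility with the mother OO and summing P(type B): 1/4·1/2 + 1/4·0 + 1/4·1 + 1/4·1/2 = 1/2.
Similarly for Rh via the father's Rh distribution: P(Rh+) = 1.
Independent loci: 1/2 × 1 = 1/2.

1/2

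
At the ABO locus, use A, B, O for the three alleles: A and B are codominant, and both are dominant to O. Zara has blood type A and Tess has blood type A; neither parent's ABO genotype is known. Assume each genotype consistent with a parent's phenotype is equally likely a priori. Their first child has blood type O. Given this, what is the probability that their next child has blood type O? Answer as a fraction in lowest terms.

Possible genotypes: Zara ∈ {AA, AO}; Tess ∈ {AA, AO}.
Weight each parental genotype pair by prior × P(type-O child):
  AO × AO: posterior weight 1; P(next child type O) = 1/4.
Weighted sum = 1/4.

1/4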